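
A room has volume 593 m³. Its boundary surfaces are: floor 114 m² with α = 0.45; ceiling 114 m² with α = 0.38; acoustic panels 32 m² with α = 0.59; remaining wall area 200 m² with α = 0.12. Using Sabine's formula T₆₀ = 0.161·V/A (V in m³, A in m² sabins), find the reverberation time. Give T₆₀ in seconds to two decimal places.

Summing Sᵢαᵢ: 114·0.45 + 114·0.38 + 32·0.59 + 200·0.12 = 137.50 m².
T₆₀ = 0.161 × 593 / 137.50 = 0.694 s.

0.69 s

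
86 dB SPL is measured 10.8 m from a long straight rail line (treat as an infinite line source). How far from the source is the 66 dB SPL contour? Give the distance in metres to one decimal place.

1080.0 m

For a line source L₁ − L₂ = 10·log₁₀(r₂/r₁), so r₂ = r₁·10^((L₁−L₂)/10).
r₂ = 10.8·10^((86−66)/10) = 10.8·10^(20.0/10) = 1080.00 m.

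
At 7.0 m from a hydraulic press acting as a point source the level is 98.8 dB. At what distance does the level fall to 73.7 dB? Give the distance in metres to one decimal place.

125.9 m

For a point source L₁ − L₂ = 20·log₁₀(r₂/r₁), so r₂ = r₁·10^((L₁−L₂)/20).
r₂ = 7.0·10^((98.8−73.7)/20) = 7.0·10^(25.1/20) = 125.92 m.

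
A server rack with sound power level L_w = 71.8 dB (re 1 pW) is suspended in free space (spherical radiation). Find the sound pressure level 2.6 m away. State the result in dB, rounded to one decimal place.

52.5 dB

L_p = L_w − 10·log₁₀(4π·r²) with r = 2.6 m.
4π·r² = 84.95 m², 10·log₁₀ of that is 19.292 dB.
L_p = 71.8 − 19.292 = 52.51 dB.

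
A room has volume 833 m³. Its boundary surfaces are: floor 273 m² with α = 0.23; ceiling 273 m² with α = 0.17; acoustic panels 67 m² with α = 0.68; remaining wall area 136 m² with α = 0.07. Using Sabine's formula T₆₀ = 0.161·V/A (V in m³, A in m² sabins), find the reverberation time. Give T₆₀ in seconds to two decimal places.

A = Σ Sᵢαᵢ = 273·0.23 + 273·0.17 + 67·0.68 + 136·0.07 = 164.28 m².
T₆₀ = 0.161 × 833 / 164.28 = 0.816 s.

0.82 s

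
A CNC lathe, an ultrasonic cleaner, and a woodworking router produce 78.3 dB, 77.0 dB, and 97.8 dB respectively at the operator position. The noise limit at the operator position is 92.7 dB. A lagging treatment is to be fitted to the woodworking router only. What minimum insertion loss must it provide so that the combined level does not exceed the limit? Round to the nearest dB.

5 dB

The untreated sources together contribute 10^(78.3/10) + 10^(77.0/10) = 1.177e+08, i.e. 80.71 dB.
The limit corresponds to 10^(92.7/10) = 1.862e+09; subtracting the fixed part leaves 1.744e+09 for the woodworking router, i.e. 92.42 dB.
So the woodworking router must be reduced from 97.8 to 92.42 dB: IL = 5.38 dB.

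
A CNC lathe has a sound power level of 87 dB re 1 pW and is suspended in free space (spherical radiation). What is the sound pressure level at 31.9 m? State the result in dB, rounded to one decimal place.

L_p = L_w − 10·log₁₀(4π·r²) with r = 31.9 m.
4π·r² = 1.279e+04 m², 10·log₁₀ of that is 41.068 dB.
L_p = 87 − 41.068 = 45.93 dB.

45.9 dB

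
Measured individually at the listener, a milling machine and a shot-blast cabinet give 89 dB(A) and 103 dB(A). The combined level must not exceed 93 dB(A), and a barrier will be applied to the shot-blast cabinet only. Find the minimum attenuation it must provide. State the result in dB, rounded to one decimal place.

Fixed contribution from the other source: Σ 10^(L/10) = 10^(89/10) = 7.943e+08 (89.00 dB(A)).
The limit corresponds to 10^(93/10) = 1.995e+09; subtracting the fixed part leaves 1.201e+09 for the shot-blast cabinet, i.e. 90.80 dB(A).
So the shot-blast cabinet must be reduced from 103 to 90.80 dB(A): IL = 12.20 dB.

12.2 dB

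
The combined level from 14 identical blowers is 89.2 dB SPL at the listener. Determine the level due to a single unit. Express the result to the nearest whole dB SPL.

14 equal contributions raise the level by 10·log₁₀ 14 = 11.461 dB, so each unit alone gives 89.2 − 11.461.

78 dB SPL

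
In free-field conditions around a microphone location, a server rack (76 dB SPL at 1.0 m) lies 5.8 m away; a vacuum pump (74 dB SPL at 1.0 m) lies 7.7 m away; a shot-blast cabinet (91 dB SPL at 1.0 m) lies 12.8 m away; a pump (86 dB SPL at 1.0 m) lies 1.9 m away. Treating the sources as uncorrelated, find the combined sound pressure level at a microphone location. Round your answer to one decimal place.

Propagate each source to the receiver with L = L_ref − 20·log₁₀(r/r_ref), then add intensities.
server rack: 76 − 20·log₁₀(5.8/1.0) = 76 − 15.27 = 60.73 dB SPL.
vacuum pump: 74 − 20·log₁₀(7.7/1.0) = 74 − 17.73 = 56.27 dB SPL.
shot-blast cabinet: 91 − 20·log₁₀(12.8/1.0) = 91 − 22.14 = 68.86 dB SPL.
pump: 86 − 20·log₁₀(1.9/1.0) = 86 − 5.58 = 80.42 dB SPL.
Σ 10^(L/10) = 1.196e+08 → L_total = 10·log₁₀(1.196e+08) = 80.78 dB SPL.

80.8 dB SPL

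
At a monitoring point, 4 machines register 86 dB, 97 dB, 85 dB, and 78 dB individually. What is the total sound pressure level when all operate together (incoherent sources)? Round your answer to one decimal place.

For uncorrelated sources the intensities add, so convert each level to linear form, sum, and take 10·log₁₀ of the total.
Σ 10^(L/10) = 10^(86/10) + 10^(97/10) + 10^(85/10) + 10^(78/10) = 5.789e+09.
L_total = 10·log₁₀(5.789e+09) = 97.63 dB.

97.6 dB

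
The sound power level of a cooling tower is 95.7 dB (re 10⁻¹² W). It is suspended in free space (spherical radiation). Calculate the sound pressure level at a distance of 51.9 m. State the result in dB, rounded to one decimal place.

50.4 dB

L_p = L_w − 10·log₁₀(4π·r²) with r = 51.9 m.
4π·r² = 3.385e+04 m², 10·log₁₀ of that is 45.295 dB.
L_p = 95.7 − 45.295 = 50.40 dB.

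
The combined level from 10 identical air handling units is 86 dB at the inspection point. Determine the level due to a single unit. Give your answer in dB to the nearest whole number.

76 dB

Dividing the total intensity by 10 lowers the level by 10·log₁₀ 10 = 10.000 dB: L₁ = 86 − 10.000.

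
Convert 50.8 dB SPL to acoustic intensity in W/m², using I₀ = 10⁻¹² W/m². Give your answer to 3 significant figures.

1.20e-07 W/m²

I = I₀·10^(L/10) = 10⁻¹² × 10^(50.8/10) = 10^(-6.920).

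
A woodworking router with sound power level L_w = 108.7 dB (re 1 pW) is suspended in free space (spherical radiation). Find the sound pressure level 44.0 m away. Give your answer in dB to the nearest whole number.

65 dB

L_p = L_w − 10·log₁₀(4π·r²) with r = 44.0 m.
4π·r² = 2.433e+04 m², 10·log₁₀ of that is 43.861 dB.
L_p = 108.7 − 43.861 = 64.84 dB.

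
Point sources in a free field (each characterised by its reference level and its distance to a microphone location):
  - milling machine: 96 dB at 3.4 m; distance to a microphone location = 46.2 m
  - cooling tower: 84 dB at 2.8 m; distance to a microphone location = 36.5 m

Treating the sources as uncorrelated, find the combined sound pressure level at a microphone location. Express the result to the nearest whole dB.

Apply inverse-square spreading to bring every level to the receiver, then sum 10^(L/10).
milling machine: 96 − 20·log₁₀(46.2/3.4) = 96 − 22.66 = 73.34 dB.
cooling tower: 84 − 20·log₁₀(36.5/2.8) = 84 − 22.30 = 61.70 dB.
Σ 10^(L/10) = 2.304e+07 → L_total = 10·log₁₀(2.304e+07) = 73.62 dB.

74 dB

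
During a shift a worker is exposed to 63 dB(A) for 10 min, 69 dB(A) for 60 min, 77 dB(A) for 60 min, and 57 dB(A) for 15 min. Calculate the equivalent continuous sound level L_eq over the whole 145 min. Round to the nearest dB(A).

The energy average is taken in the linear domain: L_eq = 10·log₁₀[(Σ tᵢ·10^(Lᵢ/10))/T], T = 145 min.
Σ tᵢ·10^(Lᵢ/10) = 10·10^(63/10) + 60·10^(69/10) + 60·10^(77/10) + 15·10^(57/10) = 3.511e+09.
L_eq = 10·log₁₀(3.511e+09/145) = 73.84 dB(A).

74 dB(A)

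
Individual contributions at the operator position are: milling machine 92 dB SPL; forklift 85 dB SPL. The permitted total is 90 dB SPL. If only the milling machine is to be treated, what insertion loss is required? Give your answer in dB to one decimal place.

Everything except the milling machine sums to 10^(85/10) = 3.162e+08 in linear terms, 85.00 dB SPL.
The limit corresponds to 10^(90/10) = 1.000e+09; subtracting the fixed part leaves 6.838e+08 for the milling machine, i.e. 88.35 dB SPL.
Required insertion loss = 92 − 88.35 = 3.65 dB.

3.7 dB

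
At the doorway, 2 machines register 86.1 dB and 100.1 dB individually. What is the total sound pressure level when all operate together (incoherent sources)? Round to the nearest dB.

100 dB

Incoherent sources combine by intensity addition: L_total = 10·log₁₀(Σ 10^(L_i/10)).
Σ 10^(L/10) = 10^(86.1/10) + 10^(100.1/10) = 1.064e+10.
L_total = 10·log₁₀(1.064e+10) = 100.27 dB.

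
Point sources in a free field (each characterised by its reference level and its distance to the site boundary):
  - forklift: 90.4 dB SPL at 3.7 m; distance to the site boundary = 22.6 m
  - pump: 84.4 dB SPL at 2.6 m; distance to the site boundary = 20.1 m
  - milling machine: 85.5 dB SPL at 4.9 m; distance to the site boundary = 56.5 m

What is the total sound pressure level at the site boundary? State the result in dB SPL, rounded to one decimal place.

75.6 dB SPL

Apply inverse-square spreading to bring every level to the receiver, then sum 10^(L/10).
forklift: 90.4 − 20·log₁₀(22.6/3.7) = 90.4 − 15.72 = 74.68 dB SPL.
pump: 84.4 − 20·log₁₀(20.1/2.6) = 84.4 − 17.76 = 66.64 dB SPL.
milling machine: 85.5 − 20·log₁₀(56.5/4.9) = 85.5 − 21.24 = 64.26 dB SPL.
Σ 10^(L/10) = 3.667e+07 → L_total = 10·log₁₀(3.667e+07) = 75.64 dB SPL.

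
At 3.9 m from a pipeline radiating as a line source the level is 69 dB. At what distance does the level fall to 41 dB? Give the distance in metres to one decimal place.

For a line source L₁ − L₂ = 10·log₁₀(r₂/r₁), so r₂ = r₁·10^((L₁−L₂)/10).
r₂ = 3.9·10^((69−41)/10) = 3.9·10^(28.0/10) = 2460.73 m.

2460.7 m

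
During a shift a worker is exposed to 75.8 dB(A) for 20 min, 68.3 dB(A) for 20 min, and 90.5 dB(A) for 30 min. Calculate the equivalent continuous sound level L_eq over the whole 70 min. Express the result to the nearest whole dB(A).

The energy average is taken in the linear domain: L_eq = 10·log₁₀[(Σ tᵢ·10^(Lᵢ/10))/T], T = 70 min.
Σ tᵢ·10^(Lᵢ/10) = 20·10^(75.8/10) + 20·10^(68.3/10) + 30·10^(90.5/10) = 3.456e+10.
L_eq = 10·log₁₀(3.456e+10/70) = 86.93 dB(A).

87 dB(A)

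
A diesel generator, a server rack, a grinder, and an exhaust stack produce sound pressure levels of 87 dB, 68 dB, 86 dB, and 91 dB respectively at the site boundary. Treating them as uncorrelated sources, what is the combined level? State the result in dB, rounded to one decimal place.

93.4 dB

Incoherent sources combine by intensity addition: L_total = 10·log₁₀(Σ 10^(L_i/10)).
Σ 10^(L/10) = 10^(87/10) + 10^(68/10) + 10^(86/10) + 10^(91/10) = 2.165e+09.
L_total = 10·log₁₀(2.165e+09) = 93.35 dB.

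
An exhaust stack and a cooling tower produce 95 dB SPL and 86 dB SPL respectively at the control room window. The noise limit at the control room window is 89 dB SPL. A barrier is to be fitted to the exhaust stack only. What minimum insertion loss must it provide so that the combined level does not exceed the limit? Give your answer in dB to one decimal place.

9.0 dB

Fixed contribution from the other source: Σ 10^(L/10) = 10^(86/10) = 3.981e+08 (86.00 dB SPL).
To meet 89 dB SPL overall, the treated exhaust stack may contribute at most 10^(89/10) − 3.981e+08 = 3.962e+08, i.e. 85.98 dB SPL.
So the exhaust stack must be reduced from 95 to 85.98 dB SPL: IL = 9.02 dB.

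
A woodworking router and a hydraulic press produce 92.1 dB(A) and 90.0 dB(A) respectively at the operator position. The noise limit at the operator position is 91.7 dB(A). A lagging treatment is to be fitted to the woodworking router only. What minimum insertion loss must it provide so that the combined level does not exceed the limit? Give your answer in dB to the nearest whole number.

5 dB

Fixed contribution from the other source: Σ 10^(L/10) = 10^(90.0/10) = 1.000e+09 (90.00 dB(A)).
The limit corresponds to 10^(91.7/10) = 1.479e+09; subtracting the fixed part leaves 4.791e+08 for the woodworking router, i.e. 86.80 dB(A).
Required insertion loss = 92.1 − 86.80 = 5.30 dB.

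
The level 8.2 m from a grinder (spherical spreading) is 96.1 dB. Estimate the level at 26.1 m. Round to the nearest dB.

Spherical spreading from a point source gives a 20·log₁₀(r₂/r₁) drop.
L₂ = 96.1 − 20·log₁₀(26.1/8.2) = 96.1 − 10.057 = 86.04 dB.

86 dB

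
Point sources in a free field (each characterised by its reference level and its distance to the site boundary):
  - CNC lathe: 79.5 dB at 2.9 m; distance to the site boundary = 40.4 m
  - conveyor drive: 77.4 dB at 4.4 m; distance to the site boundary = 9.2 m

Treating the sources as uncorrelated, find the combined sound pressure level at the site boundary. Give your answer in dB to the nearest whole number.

First find each source's level at the receiver (point-source: −20·log₁₀(r/r_ref)), then combine on an intensity basis.
CNC lathe: 79.5 − 20·log₁₀(40.4/2.9) = 79.5 − 22.88 = 56.62 dB.
conveyor drive: 77.4 − 20·log₁₀(9.2/4.4) = 77.4 − 6.41 = 70.99 dB.
Σ 10^(L/10) = 1.303e+07 → L_total = 10·log₁₀(1.303e+07) = 71.15 dB.

71 dB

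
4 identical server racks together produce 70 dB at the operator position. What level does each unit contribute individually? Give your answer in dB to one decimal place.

64.0 dB

Dividing the total intensity by 4 lowers the level by 10·log₁₀ 4 = 6.021 dB: L₁ = 70 − 6.021.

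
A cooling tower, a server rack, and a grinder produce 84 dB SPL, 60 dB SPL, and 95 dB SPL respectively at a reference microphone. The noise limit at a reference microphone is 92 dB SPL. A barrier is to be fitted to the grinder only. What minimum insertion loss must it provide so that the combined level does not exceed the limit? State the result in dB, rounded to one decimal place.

3.8 dB

The untreated sources together contribute 10^(84/10) + 10^(60/10) = 2.522e+08, i.e. 84.02 dB SPL.
The limit corresponds to 10^(92/10) = 1.585e+09; subtracting the fixed part leaves 1.333e+09 for the grinder, i.e. 91.25 dB SPL.
Required insertion loss = 95 − 91.25 = 3.75 dB.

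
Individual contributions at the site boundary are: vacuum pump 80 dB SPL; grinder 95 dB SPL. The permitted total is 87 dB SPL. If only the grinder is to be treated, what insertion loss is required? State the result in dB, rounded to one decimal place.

Fixed contribution from the other source: Σ 10^(L/10) = 10^(80/10) = 1.000e+08 (80.00 dB SPL).
The limit corresponds to 10^(87/10) = 5.012e+08; subtracting the fixed part leaves 4.012e+08 for the grinder, i.e. 86.03 dB SPL.
Required insertion loss = 95 − 86.03 = 8.97 dB.

9.0 dB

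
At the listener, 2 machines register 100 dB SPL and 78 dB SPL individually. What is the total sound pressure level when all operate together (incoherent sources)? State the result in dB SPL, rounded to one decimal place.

100.0 dB SPL

Incoherent sources combine by intensity addition: L_total = 10·log₁₀(Σ 10^(L_i/10)).
Σ 10^(L/10) = 10^(100/10) + 10^(78/10) = 1.006e+10.
L_total = 10·log₁₀(1.006e+10) = 100.03 dB SPL.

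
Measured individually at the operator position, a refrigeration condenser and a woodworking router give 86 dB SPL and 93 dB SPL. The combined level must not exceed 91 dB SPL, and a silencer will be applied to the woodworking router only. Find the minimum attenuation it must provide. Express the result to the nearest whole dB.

The untreated sources together contribute 10^(86/10) = 3.981e+08, i.e. 86.00 dB SPL.
The limit corresponds to 10^(91/10) = 1.259e+09; subtracting the fixed part leaves 8.608e+08 for the woodworking router, i.e. 89.35 dB SPL.
Required insertion loss = 93 − 89.35 = 3.65 dB.

4 dB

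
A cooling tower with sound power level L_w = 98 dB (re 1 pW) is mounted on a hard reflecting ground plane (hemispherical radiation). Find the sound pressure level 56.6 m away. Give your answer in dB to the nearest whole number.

55 dB

Free-field hemispherical radiation: L_p = L_w − 10·log₁₀(2π·r²), r = 56.6 m.
2π·r² = 2.013e+04 m², 10·log₁₀ of that is 43.038 dB.
L_p = 98 − 43.038 = 54.96 dB.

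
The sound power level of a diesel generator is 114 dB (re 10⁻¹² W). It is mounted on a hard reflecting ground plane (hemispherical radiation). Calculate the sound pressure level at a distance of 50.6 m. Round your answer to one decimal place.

Free-field hemispherical radiation: L_p = L_w − 10·log₁₀(2π·r²), r = 50.6 m.
2π·r² = 1.609e+04 m², 10·log₁₀ of that is 42.065 dB.
L_p = 114 − 42.065 = 71.94 dB.

71.9 dB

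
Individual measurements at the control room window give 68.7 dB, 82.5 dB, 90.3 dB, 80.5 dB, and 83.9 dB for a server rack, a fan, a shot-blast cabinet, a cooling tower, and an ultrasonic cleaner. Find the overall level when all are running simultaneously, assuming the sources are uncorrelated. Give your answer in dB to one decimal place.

For uncorrelated sources the intensities add, so convert each level to linear form, sum, and take 10·log₁₀ of the total.
Σ 10^(L/10) = 10^(68.7/10) + 10^(82.5/10) + 10^(90.3/10) + 10^(80.5/10) + 10^(83.9/10) = 1.614e+09.
L_total = 10·log₁₀(1.614e+09) = 92.08 dB.

92.1 dB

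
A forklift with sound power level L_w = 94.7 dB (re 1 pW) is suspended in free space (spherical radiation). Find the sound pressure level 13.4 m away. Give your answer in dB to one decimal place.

61.2 dB

Free-field spherical radiation: L_p = L_w − 10·log₁₀(4π·r²), r = 13.4 m.
4π·r² = 2256 m², 10·log₁₀ of that is 33.534 dB.
L_p = 94.7 − 33.534 = 61.17 dB.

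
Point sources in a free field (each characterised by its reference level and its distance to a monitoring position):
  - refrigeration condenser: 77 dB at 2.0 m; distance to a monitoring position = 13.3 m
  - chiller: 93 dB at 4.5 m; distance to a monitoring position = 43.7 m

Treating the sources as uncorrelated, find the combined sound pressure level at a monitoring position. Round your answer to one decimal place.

Propagate each source to the receiver with L = L_ref − 20·log₁₀(r/r_ref), then add intensities.
refrigeration condenser: 77 − 20·log₁₀(13.3/2.0) = 77 − 16.46 = 60.54 dB.
chiller: 93 − 20·log₁₀(43.7/4.5) = 93 − 19.75 = 73.25 dB.
Σ 10^(L/10) = 2.229e+07 → L_total = 10·log₁₀(2.229e+07) = 73.48 dB.

73.5 dB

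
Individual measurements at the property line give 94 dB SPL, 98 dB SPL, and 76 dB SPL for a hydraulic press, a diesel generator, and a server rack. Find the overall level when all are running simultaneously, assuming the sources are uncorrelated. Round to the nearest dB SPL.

99 dB SPL

For uncorrelated sources the intensities add, so convert each level to linear form, sum, and take 10·log₁₀ of the total.
Σ 10^(L/10) = 10^(94/10) + 10^(98/10) + 10^(76/10) = 8.861e+09.
L_total = 10·log₁₀(8.861e+09) = 99.47 dB SPL.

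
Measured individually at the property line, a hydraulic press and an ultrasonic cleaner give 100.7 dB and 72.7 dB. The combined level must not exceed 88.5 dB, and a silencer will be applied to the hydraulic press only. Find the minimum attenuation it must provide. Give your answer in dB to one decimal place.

Fixed contribution from the other source: Σ 10^(L/10) = 10^(72.7/10) = 1.862e+07 (72.70 dB).
The limit corresponds to 10^(88.5/10) = 7.079e+08; subtracting the fixed part leaves 6.893e+08 for the hydraulic press, i.e. 88.38 dB.
Required insertion loss = 100.7 − 88.38 = 12.32 dB.

12.3 dB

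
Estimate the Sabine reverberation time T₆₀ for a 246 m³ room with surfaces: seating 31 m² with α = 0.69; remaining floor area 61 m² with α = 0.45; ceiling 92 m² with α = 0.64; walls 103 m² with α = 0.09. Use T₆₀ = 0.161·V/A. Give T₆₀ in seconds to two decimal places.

0.34 s

A = Σ Sᵢαᵢ = 31·0.69 + 61·0.45 + 92·0.64 + 103·0.09 = 116.99 m².
T₆₀ = 0.161·V/A = 0.161·246/116.99 = 0.339 s.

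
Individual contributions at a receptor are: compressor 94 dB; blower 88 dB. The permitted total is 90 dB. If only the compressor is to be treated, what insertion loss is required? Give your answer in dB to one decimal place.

8.3 dB

Everything except the compressor sums to 10^(88/10) = 6.310e+08 in linear terms, 88.00 dB.
The limit corresponds to 10^(90/10) = 1.000e+09; subtracting the fixed part leaves 3.690e+08 for the compressor, i.e. 85.67 dB.
Required insertion loss = 94 − 85.67 = 8.33 dB.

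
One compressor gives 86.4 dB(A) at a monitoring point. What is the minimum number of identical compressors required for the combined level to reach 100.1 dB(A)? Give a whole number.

Need L₁ + 10·log₁₀ N ≥ 100.1, i.e. log₁₀ N ≥ 1.37.
N ≥ 10^(13.7/10) = 23.442, so N = 24.

24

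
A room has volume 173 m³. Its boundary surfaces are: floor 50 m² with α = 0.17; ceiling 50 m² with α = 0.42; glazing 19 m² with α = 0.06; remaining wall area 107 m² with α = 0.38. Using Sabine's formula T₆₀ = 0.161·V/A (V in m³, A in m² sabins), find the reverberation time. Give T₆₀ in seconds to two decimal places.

0.39 s

Total absorption A = 50·0.17 + 50·0.42 + 19·0.06 + 107·0.38 = 71.30 m² sabins.
T₆₀ = 0.161 × 173 / 71.30 = 0.391 s.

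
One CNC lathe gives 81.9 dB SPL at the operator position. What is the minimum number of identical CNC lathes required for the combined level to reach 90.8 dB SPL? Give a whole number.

8

The shortfall is 90.8 − 81.9 = 8.9 dB, and N units add 10·log₁₀ N, so need 10·log₁₀ N ≥ 8.9.
N ≥ 10^(8.9/10) = 7.762, so N = 8.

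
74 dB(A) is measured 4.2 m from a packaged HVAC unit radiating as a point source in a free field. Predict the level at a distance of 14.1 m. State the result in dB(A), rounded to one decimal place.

63.5 dB(A)

Point-source attenuation: ΔL = 20·log₁₀(r₂/r₁) = 20·log₁₀(14.1/4.2) = 10.519 dB.
L₂ = 74 − 20·log₁₀(14.1/4.2) = 74 − 10.519 = 63.48 dB(A).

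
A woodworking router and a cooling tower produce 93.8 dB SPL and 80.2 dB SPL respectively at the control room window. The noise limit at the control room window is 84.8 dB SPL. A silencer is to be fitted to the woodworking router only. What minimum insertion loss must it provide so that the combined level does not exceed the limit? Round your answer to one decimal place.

10.8 dB

The untreated sources together contribute 10^(80.2/10) = 1.047e+08, i.e. 80.20 dB SPL.
The limit corresponds to 10^(84.8/10) = 3.020e+08; subtracting the fixed part leaves 1.973e+08 for the woodworking router, i.e. 82.95 dB SPL.
Required insertion loss = 93.8 − 82.95 = 10.85 dB.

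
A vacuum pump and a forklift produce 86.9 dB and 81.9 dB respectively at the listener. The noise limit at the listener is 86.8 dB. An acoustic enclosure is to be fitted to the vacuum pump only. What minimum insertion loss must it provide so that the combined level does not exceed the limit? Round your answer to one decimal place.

The untreated sources together contribute 10^(81.9/10) = 1.549e+08, i.e. 81.90 dB.
The limit corresponds to 10^(86.8/10) = 4.786e+08; subtracting the fixed part leaves 3.237e+08 for the vacuum pump, i.e. 85.10 dB.
Required insertion loss = 86.9 − 85.10 = 1.80 dB.

1.8 dB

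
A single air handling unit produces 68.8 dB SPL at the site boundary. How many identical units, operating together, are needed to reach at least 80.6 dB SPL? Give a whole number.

N identical sources give L₁ + 10·log₁₀ N, so require 10·log₁₀ N ≥ 80.6 − 68.8 = 11.8 dB.
N ≥ 10^(11.8/10) = 15.136, so N = 16.

16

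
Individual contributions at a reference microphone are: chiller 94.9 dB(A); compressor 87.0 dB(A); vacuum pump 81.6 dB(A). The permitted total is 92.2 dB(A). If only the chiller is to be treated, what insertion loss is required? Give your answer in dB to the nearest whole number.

Fixed contribution from the other sources: Σ 10^(L/10) = 10^(87.0/10) + 10^(81.6/10) = 6.457e+08 (88.10 dB(A)).
To meet 92.2 dB(A) overall, the treated chiller may contribute at most 10^(92.2/10) − 6.457e+08 = 1.014e+09, i.e. 90.06 dB(A).
So the chiller must be reduced from 94.9 to 90.06 dB(A): IL = 4.84 dB.

5 dB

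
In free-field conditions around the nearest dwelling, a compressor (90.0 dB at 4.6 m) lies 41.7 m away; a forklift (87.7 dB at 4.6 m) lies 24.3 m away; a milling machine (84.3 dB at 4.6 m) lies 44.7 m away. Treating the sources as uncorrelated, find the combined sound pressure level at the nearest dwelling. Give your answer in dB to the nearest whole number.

76 dB

Apply inverse-square spreading to bring every level to the receiver, then sum 10^(L/10).
compressor: 90.0 − 20·log₁₀(41.7/4.6) = 90.0 − 19.15 = 70.85 dB.
forklift: 87.7 − 20·log₁₀(24.3/4.6) = 87.7 − 14.46 = 73.24 dB.
milling machine: 84.3 − 20·log₁₀(44.7/4.6) = 84.3 − 19.75 = 64.55 dB.
Σ 10^(L/10) = 3.612e+07 → L_total = 10·log₁₀(3.612e+07) = 75.58 dB.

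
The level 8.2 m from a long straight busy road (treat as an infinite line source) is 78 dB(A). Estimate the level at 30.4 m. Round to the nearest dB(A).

72 dB(A)

Cylindrical spreading from a line source gives a 10·log₁₀(r₂/r₁) drop.
L₂ = 78 − 10·log₁₀(30.4/8.2) = 78 − 5.691 = 72.31 dB(A).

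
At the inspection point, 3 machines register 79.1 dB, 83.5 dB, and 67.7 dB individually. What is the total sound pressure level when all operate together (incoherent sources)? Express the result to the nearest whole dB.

85 dB

For uncorrelated sources the intensities add, so convert each level to linear form, sum, and take 10·log₁₀ of the total.
Σ 10^(L/10) = 10^(79.1/10) + 10^(83.5/10) + 10^(67.7/10) = 3.110e+08.
L_total = 10·log₁₀(3.110e+08) = 84.93 dB.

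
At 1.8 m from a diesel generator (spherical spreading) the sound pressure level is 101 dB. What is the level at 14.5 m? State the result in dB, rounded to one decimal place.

82.9 dB

Point-source attenuation: ΔL = 20·log₁₀(r₂/r₁) = 20·log₁₀(14.5/1.8) = 18.122 dB.
L₂ = 101 − 20·log₁₀(14.5/1.8) = 101 − 18.122 = 82.88 dB.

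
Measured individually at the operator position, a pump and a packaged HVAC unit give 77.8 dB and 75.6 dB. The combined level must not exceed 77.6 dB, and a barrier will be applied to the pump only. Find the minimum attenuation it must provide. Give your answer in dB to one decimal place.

4.5 dB

The untreated sources together contribute 10^(75.6/10) = 3.631e+07, i.e. 75.60 dB.
The limit corresponds to 10^(77.6/10) = 5.754e+07; subtracting the fixed part leaves 2.124e+07 for the pump, i.e. 73.27 dB.
So the pump must be reduced from 77.8 to 73.27 dB: IL = 4.53 dB.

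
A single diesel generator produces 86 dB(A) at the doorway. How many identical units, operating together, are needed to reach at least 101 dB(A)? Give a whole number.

32

Need L₁ + 10·log₁₀ N ≥ 101, i.e. log₁₀ N ≥ 1.50.
N ≥ 10^(15.0/10) = 31.623, so N = 32.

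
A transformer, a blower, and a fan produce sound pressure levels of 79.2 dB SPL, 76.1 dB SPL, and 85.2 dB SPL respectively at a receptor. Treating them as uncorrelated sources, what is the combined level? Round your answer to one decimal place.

For uncorrelated sources the intensities add, so convert each level to linear form, sum, and take 10·log₁₀ of the total.
Σ 10^(L/10) = 10^(79.2/10) + 10^(76.1/10) + 10^(85.2/10) = 4.550e+08.
L_total = 10·log₁₀(4.550e+08) = 86.58 dB SPL.

86.6 dB SPL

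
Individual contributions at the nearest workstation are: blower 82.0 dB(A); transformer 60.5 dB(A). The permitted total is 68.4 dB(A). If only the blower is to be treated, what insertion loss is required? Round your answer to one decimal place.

Fixed contribution from the other source: Σ 10^(L/10) = 10^(60.5/10) = 1.122e+06 (60.50 dB(A)).
To meet 68.4 dB(A) overall, the treated blower may contribute at most 10^(68.4/10) − 1.122e+06 = 5.796e+06, i.e. 67.63 dB(A).
So the blower must be reduced from 82.0 to 67.63 dB(A): IL = 14.37 dB.

14.4 dB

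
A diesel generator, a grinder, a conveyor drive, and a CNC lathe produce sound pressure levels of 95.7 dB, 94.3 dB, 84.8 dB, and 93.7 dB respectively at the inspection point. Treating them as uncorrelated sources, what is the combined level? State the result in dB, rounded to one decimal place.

Incoherent sources combine by intensity addition: L_total = 10·log₁₀(Σ 10^(L_i/10)).
Σ 10^(L/10) = 10^(95.7/10) + 10^(94.3/10) + 10^(84.8/10) + 10^(93.7/10) = 9.053e+09.
L_total = 10·log₁₀(9.053e+09) = 99.57 dB.

99.6 dB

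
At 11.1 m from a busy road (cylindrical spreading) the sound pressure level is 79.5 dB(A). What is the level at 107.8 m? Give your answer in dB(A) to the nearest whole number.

70 dB(A)

Cylindrical spreading from a line source gives a 10·log₁₀(r₂/r₁) drop.
L₂ = 79.5 − 10·log₁₀(107.8/11.1) = 79.5 − 9.873 = 69.63 dB(A).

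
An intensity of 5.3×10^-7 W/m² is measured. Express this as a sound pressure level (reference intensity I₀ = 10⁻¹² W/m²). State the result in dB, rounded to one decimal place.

57.2 dB

Dividing by I₀ shifts the exponent by 12: I/I₀ = 5.3×10^5.
L = 10·(0.7243 + 5) = 57.24 dB.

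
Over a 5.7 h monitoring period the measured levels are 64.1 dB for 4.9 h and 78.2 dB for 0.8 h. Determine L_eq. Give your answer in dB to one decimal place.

L_eq = 10·log₁₀[(1/T)·Σ tᵢ·10^(Lᵢ/10)] with T = 5.7 h.
Σ tᵢ·10^(Lᵢ/10) = 4.9·10^(64.1/10) + 0.8·10^(78.2/10) = 6.545e+07.
L_eq = 10·log₁₀(6.545e+07/5.7) = 70.60 dB.

70.6 dB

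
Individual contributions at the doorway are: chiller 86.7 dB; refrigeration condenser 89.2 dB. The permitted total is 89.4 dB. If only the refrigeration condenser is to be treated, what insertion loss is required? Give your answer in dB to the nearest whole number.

3 dB

Everything except the refrigeration condenser sums to 10^(86.7/10) = 4.677e+08 in linear terms, 86.70 dB.
To meet 89.4 dB overall, the treated refrigeration condenser may contribute at most 10^(89.4/10) − 4.677e+08 = 4.032e+08, i.e. 86.06 dB.
Required insertion loss = 89.2 − 86.06 = 3.14 dB.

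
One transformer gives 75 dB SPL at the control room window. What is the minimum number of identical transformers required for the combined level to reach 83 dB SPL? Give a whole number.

7

The shortfall is 83 − 75 = 8.0 dB, and N units add 10·log₁₀ N, so need 10·log₁₀ N ≥ 8.0.
N ≥ 10^(8.0/10) = 6.310, so N = 7.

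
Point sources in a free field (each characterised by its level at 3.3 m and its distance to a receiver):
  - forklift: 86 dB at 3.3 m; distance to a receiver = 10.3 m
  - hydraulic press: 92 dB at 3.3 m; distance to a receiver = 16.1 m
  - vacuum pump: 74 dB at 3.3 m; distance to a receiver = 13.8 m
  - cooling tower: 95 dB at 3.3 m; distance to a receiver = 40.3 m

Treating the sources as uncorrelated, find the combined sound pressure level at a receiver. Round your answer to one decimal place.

First find each source's level at the receiver (point-source: −20·log₁₀(r/r_ref)), then combine on an intensity basis.
forklift: 86 − 20·log₁₀(10.3/3.3) = 86 − 9.89 = 76.11 dB.
hydraulic press: 92 − 20·log₁₀(16.1/3.3) = 92 − 13.77 = 78.23 dB.
vacuum pump: 74 − 20·log₁₀(13.8/3.3) = 74 − 12.43 = 61.57 dB.
cooling tower: 95 − 20·log₁₀(40.3/3.3) = 95 − 21.74 = 73.26 dB.
Σ 10^(L/10) = 1.301e+08 → L_total = 10·log₁₀(1.301e+08) = 81.14 dB.

81.1 dB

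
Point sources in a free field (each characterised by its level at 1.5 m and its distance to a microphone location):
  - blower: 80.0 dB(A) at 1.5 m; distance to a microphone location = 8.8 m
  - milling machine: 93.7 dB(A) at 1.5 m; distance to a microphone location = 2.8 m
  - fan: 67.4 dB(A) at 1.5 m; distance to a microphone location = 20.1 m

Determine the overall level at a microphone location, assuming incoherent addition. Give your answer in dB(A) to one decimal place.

88.3 dB(A)

Apply inverse-square spreading to bring every level to the receiver, then sum 10^(L/10).
blower: 80.0 − 20·log₁₀(8.8/1.5) = 80.0 − 15.37 = 64.63 dB(A).
milling machine: 93.7 − 20·log₁₀(2.8/1.5) = 93.7 − 5.42 = 88.28 dB(A).
fan: 67.4 − 20·log₁₀(20.1/1.5) = 67.4 − 22.54 = 44.86 dB(A).
Σ 10^(L/10) = 6.757e+08 → L_total = 10·log₁₀(6.757e+08) = 88.30 dB(A).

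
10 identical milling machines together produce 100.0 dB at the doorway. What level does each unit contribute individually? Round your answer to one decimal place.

90.0 dB

For N identical incoherent sources L_total = L₁ + 10·log₁₀ N, so L₁ = 100.0 − 10·log₁₀(10) = 100.0 − 10.000.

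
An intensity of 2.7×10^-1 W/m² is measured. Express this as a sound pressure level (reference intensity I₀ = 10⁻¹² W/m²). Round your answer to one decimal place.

114.3 dB

L = 10·log₁₀(I/I₀) = 10·log₁₀(2.7×10^-1/10⁻¹²) = 10·log₁₀(2.7×10^11).
L = 10·(0.4314 + 11) = 114.31 dB.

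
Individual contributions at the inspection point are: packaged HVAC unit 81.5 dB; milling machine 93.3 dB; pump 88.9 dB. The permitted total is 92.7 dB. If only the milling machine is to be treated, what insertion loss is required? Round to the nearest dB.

The untreated sources together contribute 10^(81.5/10) + 10^(88.9/10) = 9.175e+08, i.e. 89.63 dB.
To meet 92.7 dB overall, the treated milling machine may contribute at most 10^(92.7/10) − 9.175e+08 = 9.446e+08, i.e. 89.75 dB.
Required insertion loss = 93.3 − 89.75 = 3.55 dB.

4 dB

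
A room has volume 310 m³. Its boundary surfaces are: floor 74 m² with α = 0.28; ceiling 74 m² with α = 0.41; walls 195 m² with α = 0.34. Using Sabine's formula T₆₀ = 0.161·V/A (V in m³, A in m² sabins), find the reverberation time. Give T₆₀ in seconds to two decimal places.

Summing Sᵢαᵢ: 74·0.28 + 74·0.41 + 195·0.34 = 117.36 m².
T₆₀ = 0.161·V/A = 0.161·310/117.36 = 0.425 s.

0.43 s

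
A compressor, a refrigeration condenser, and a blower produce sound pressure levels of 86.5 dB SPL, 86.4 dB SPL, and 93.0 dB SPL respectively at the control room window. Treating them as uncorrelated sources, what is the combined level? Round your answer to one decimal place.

94.6 dB SPL

Incoherent sources combine by intensity addition: L_total = 10·log₁₀(Σ 10^(L_i/10)).
Σ 10^(L/10) = 10^(86.5/10) + 10^(86.4/10) + 10^(93.0/10) = 2.878e+09.
L_total = 10·log₁₀(2.878e+09) = 94.59 dB SPL.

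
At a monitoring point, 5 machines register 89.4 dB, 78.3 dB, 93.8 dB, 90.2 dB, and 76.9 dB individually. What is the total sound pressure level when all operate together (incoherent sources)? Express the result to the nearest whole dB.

96 dB

Incoherent sources combine by intensity addition: L_total = 10·log₁₀(Σ 10^(L_i/10)).
Σ 10^(L/10) = 10^(89.4/10) + 10^(78.3/10) + 10^(93.8/10) + 10^(90.2/10) + 10^(76.9/10) = 4.434e+09.
L_total = 10·log₁₀(4.434e+09) = 96.47 dB.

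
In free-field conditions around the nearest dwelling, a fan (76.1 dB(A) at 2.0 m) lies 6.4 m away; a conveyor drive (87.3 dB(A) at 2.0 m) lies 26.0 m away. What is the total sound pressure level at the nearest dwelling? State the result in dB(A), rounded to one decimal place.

Propagate each source to the receiver with L = L_ref − 20·log₁₀(r/r_ref), then add intensities.
fan: 76.1 − 20·log₁₀(6.4/2.0) = 76.1 − 10.10 = 66.00 dB(A).
conveyor drive: 87.3 − 20·log₁₀(26.0/2.0) = 87.3 − 22.28 = 65.02 dB(A).
Σ 10^(L/10) = 7.156e+06 → L_total = 10·log₁₀(7.156e+06) = 68.55 dB(A).

68.5 dB(A)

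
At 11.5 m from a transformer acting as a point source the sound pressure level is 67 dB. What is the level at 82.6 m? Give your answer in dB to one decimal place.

49.9 dB

For a point source, L₂ = L₁ − 20·log₁₀(r₂/r₁).
L₂ = 67 − 20·log₁₀(82.6/11.5) = 67 − 17.126 = 49.87 dB.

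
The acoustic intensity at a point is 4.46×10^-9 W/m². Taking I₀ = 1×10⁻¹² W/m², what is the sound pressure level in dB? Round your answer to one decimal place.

L = 10·log₁₀(I/I₀) = 10·log₁₀(4.46×10^-9/10⁻¹²) = 10·log₁₀(4.46×10^3).
L = 10·(0.6493 + 3) = 36.49 dB.

36.5 dB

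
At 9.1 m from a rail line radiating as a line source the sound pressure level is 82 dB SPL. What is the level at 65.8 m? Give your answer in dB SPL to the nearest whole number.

73 dB SPL

Cylindrical spreading from a line source gives a 10·log₁₀(r₂/r₁) drop.
L₂ = 82 − 10·log₁₀(65.8/9.1) = 82 − 8.592 = 73.41 dB SPL.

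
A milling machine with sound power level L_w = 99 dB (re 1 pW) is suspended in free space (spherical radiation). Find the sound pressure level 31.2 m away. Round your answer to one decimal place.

58.1 dB

The power spreads over a sphere of area 4π·r², so L_p = L_w − 10·log₁₀(4π·r²).
4π·r² = 1.223e+04 m², 10·log₁₀ of that is 40.875 dB.
L_p = 99 − 40.875 = 58.12 dB.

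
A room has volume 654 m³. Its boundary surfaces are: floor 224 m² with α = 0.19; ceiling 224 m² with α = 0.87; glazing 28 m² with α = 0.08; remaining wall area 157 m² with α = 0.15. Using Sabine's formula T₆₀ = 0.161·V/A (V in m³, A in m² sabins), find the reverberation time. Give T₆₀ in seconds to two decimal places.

Total absorption A = 224·0.19 + 224·0.87 + 28·0.08 + 157·0.15 = 263.23 m² sabins.
T₆₀ = 0.161·V/A = 0.161·654/263.23 = 0.400 s.

0.40 s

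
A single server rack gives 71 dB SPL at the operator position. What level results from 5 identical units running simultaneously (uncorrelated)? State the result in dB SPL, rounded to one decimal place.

N identical incoherent sources raise the level by 10·log₁₀ N.
L_total = 71 + 10·log₁₀(5) = 71 + 6.990 = 77.99 dB SPL.

78.0 dB SPL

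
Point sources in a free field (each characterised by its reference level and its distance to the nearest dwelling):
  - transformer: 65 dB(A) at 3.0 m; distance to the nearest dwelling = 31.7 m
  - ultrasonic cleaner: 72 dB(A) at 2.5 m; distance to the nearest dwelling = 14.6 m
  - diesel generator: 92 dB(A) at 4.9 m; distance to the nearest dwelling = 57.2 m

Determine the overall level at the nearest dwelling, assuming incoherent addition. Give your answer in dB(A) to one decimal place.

Propagate each source to the receiver with L = L_ref − 20·log₁₀(r/r_ref), then add intensities.
transformer: 65 − 20·log₁₀(31.7/3.0) = 65 − 20.48 = 44.52 dB(A).
ultrasonic cleaner: 72 − 20·log₁₀(14.6/2.5) = 72 − 15.33 = 56.67 dB(A).
diesel generator: 92 − 20·log₁₀(57.2/4.9) = 92 − 21.34 = 70.66 dB(A).
Σ 10^(L/10) = 1.212e+07 → L_total = 10·log₁₀(1.212e+07) = 70.84 dB(A).

70.8 dB(A)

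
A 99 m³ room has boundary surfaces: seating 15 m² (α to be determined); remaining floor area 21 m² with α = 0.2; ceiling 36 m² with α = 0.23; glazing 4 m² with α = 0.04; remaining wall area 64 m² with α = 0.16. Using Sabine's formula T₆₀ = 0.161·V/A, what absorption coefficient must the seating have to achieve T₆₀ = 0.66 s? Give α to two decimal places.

0.08

A = 0.161·V/T₆₀ = 0.161·99/0.66 = 24.15 m² sabins.
Absorption from the other surfaces = 21·0.2 + 36·0.23 + 4·0.04 + 64·0.16 = 22.88 m², so the seating must supply 1.27 m² over 15 m².
α = 1.27/15 = 0.085.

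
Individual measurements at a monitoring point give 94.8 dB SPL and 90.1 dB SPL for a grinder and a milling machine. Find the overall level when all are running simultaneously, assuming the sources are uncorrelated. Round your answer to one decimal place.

For uncorrelated sources the intensities add, so convert each level to linear form, sum, and take 10·log₁₀ of the total.
Σ 10^(L/10) = 10^(94.8/10) + 10^(90.1/10) = 4.043e+09.
L_total = 10·log₁₀(4.043e+09) = 96.07 dB SPL.

96.1 dB SPL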